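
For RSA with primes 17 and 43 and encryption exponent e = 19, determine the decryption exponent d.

Step 1: n = 17 * 43 = 731.
Step 2: phi(n) = 16 * 42 = 672.
Step 3: Find d such that 19 * d = 1 (mod 672).
Step 4: d = 19^(-1) mod 672 = 283.
Verification: 19 * 283 = 5377 = 8 * 672 + 1.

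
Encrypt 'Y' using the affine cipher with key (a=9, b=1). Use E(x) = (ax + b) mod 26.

Step 1: Convert 'Y' to number: x = 24.
Step 2: E(24) = (9 * 24 + 1) mod 26 = 217 mod 26 = 9.
Step 3: Convert 9 back to letter: J.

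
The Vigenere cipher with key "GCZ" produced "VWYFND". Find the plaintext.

Step 1: Extend key: GCZGCZ
Step 2: Decrypt each letter (c - k) mod 26:
  V(21) - G(6) = (21-6) mod 26 = 15 = P
  W(22) - C(2) = (22-2) mod 26 = 20 = U
  Y(24) - Z(25) = (24-25) mod 26 = 25 = Z
  F(5) - G(6) = (5-6) mod 26 = 25 = Z
  N(13) - C(2) = (13-2) mod 26 = 11 = L
  D(3) - Z(25) = (3-25) mod 26 = 4 = E
Plaintext: PUZZLE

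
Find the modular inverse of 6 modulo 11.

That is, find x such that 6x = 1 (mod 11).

Step 1: We need x such that 6 * x = 1 (mod 11).
Step 2: Using the extended Euclidean algorithm or trial:
  6 * 2 = 12 = 1 * 11 + 1.
Step 3: Since 12 mod 11 = 1, the inverse is x = 2.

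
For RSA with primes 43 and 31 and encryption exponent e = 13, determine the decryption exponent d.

Step 1: n = 43 * 31 = 1333.
Step 2: phi(n) = 42 * 30 = 1260.
Step 3: Find d such that 13 * d = 1 (mod 1260).
Step 4: d = 13^(-1) mod 1260 = 97.
Verification: 13 * 97 = 1261 = 1 * 1260 + 1.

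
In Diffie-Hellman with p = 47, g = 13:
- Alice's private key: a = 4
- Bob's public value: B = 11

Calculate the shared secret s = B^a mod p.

Step 1: s = B^a mod p = 11^4 mod 47.
  11^1 mod 47 = 11
  11^2 mod 47 = (11 * 11) mod 47 = 27
  11^3 mod 47 = (27 * 11) mod 47 = 15
  11^4 mod 47 = (15 * 11) mod 47 = 24
Result: shared secret = 24.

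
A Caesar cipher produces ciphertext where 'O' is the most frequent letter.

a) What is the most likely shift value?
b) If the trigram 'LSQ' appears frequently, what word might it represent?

Step 1: In English, 'E' is the most frequent letter (12.7%).
Step 2: The most frequent ciphertext letter is 'O' (position 14).
Step 3: Shift = (14 - 4) mod 26 = 10.
Step 4: Decrypt 'LSQ' by shifting back 10:
  L -> B
  S -> I
  Q -> G
Step 5: 'LSQ' decrypts to 'BIG'.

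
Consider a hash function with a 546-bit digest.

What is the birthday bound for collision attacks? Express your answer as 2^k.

Step 1: The birthday paradox gives collision probability ~50% after sqrt(2^n) = 2^(n/2) hashes.
Step 2: For 546-bit output: 2^(546/2) = 2^273.
Step 3: Approximately 2^273 hash computations needed.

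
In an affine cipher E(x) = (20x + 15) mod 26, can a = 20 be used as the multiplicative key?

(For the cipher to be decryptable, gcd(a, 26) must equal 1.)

Step 1: Compute gcd(20, 26).
Step 2: gcd(20, 26) = 2.
Since gcd = 2 != 1, 20 shares a common factor with 26, so it cannot be used.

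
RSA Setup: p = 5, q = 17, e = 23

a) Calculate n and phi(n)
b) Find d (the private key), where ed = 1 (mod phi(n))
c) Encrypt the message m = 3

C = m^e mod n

Step 1: n = 5 * 17 = 85.
Step 2: phi(n) = (5-1)(17-1) = 4 * 16 = 64.
Step 3: Find d = 23^(-1) mod 64 = 39.
  Verify: 23 * 39 = 897 = 1 (mod 64).
Step 4: C = 3^23 mod 85 = 62.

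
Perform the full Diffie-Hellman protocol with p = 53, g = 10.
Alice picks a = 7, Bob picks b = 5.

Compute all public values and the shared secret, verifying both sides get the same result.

Step 1: A = g^a mod p = 10^7 mod 53 = 13.
Step 2: B = g^b mod p = 10^5 mod 53 = 42.
Step 3: Alice computes s = B^a mod p = 42^7 mod 53 = 28.
Step 4: Bob computes s = A^b mod p = 13^5 mod 53 = 28.
Both sides agree: shared secret = 28.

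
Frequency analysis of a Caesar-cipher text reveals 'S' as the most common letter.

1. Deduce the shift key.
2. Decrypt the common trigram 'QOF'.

Step 1: In English, 'E' is the most frequent letter (12.7%).
Step 2: The most frequent ciphertext letter is 'S' (position 18).
Step 3: Shift = (18 - 4) mod 26 = 14.
Step 4: Decrypt 'QOF' by shifting back 14:
  Q -> C
  O -> A
  F -> R
Step 5: 'QOF' decrypts to 'CAR'.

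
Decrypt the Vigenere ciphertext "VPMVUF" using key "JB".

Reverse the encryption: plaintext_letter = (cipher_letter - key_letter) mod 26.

Step 1: Extend key: JBJBJB
Step 2: Decrypt each letter (c - k) mod 26:
  V(21) - J(9) = (21-9) mod 26 = 12 = M
  P(15) - B(1) = (15-1) mod 26 = 14 = O
  M(12) - J(9) = (12-9) mod 26 = 3 = D
  V(21) - B(1) = (21-1) mod 26 = 20 = U
  U(20) - J(9) = (20-9) mod 26 = 11 = L
  F(5) - B(1) = (5-1) mod 26 = 4 = E
Plaintext: MODULE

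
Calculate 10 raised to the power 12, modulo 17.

Step 1: Compute 10^12 mod 17 step by step, reducing modulo 17 at each step.
  10^1 mod 17 = 10
  10^2 mod 17 = (10 * 10) mod 17 = 15
  10^3 mod 17 = (15 * 10) mod 17 = 14
  10^4 mod 17 = (14 * 10) mod 17 = 4
  10^5 mod 17 = (4 * 10) mod 17 = 6
  10^6 mod 17 = (6 * 10) mod 17 = 9
  10^7 mod 17 = (9 * 10) mod 17 = 5
  10^8 mod 17 = (5 * 10) mod 17 = 16
  10^9 mod 17 = (16 * 10) mod 17 = 7
  10^10 mod 17 = (7 * 10) mod 17 = 2
  10^11 mod 17 = (2 * 10) mod 17 = 3
  10^12 mod 17 = (3 * 10) mod 17 = 13
Step 2: Result = 13.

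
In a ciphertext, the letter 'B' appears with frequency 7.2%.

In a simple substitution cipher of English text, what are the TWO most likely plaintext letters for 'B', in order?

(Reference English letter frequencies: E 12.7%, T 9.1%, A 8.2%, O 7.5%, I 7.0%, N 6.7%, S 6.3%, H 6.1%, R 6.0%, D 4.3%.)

Step 1: Observed frequency of 'B' is 7.2%.
Step 2: Compute distances to each reference frequency and sort:
  I (7.0%): difference = 0.2% <-- BEST
  O (7.5%): difference = 0.3% <-- RUNNER-UP
  N (6.7%): difference = 0.5%
  S (6.3%): difference = 0.9%
  A (8.2%): difference = 1.0%
Step 3: Most likely is 'I' (7.0%, diff 0.2%); second most likely is 'O' (7.5%, diff 0.3%).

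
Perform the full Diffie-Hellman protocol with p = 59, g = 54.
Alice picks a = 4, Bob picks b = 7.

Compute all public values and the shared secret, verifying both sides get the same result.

Step 1: A = g^a mod p = 54^4 mod 59 = 35.
Step 2: B = g^b mod p = 54^7 mod 59 = 50.
Step 3: Alice computes s = B^a mod p = 50^4 mod 59 = 12.
Step 4: Bob computes s = A^b mod p = 35^7 mod 59 = 12.
Both sides agree: shared secret = 12.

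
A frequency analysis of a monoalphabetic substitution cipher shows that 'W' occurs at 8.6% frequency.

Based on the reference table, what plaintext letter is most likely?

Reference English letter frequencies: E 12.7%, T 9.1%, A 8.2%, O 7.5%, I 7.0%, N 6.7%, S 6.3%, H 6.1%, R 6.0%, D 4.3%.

Step 1: The observed frequency is 8.6%.
Step 2: Compare with English frequencies:
  E: 12.7% (difference: 4.1%)
  T: 9.1% (difference: 0.5%)
  A: 8.2% (difference: 0.4%) <-- closest
  O: 7.5% (difference: 1.1%)
  I: 7.0% (difference: 1.6%)
  N: 6.7% (difference: 1.9%)
  S: 6.3% (difference: 2.3%)
  H: 6.1% (difference: 2.5%)
  R: 6.0% (difference: 2.6%)
  D: 4.3% (difference: 4.3%)
Step 3: 'W' most likely represents 'A' (frequency 8.2%).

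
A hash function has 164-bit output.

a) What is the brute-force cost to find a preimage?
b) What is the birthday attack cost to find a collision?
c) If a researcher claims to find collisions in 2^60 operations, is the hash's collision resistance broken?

Step 1: Preimage resistance requires brute-force of 2^164 operations.
Step 2: Collision resistance (birthday bound) = 2^(164/2) = 2^82.
Step 3: The claimed attack costs 2^60 operations.
Step 4: Since 2^60 < 2^82, the claimed attack beats the generic birthday bound, so collision resistance is broken.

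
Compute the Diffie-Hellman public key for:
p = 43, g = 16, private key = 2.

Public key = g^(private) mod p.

Step 1: A = g^a mod p = 16^2 mod 43.
  16^1 mod 43 = 16
  16^2 mod 43 = (16 * 16) mod 43 = 41
Result: A = 41.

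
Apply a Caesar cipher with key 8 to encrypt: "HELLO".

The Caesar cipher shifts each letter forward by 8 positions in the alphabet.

Step 1: For each letter, shift forward by 8 positions (mod 26).
  H (position 7) -> position (7+8) mod 26 = 15 -> P
  E (position 4) -> position (4+8) mod 26 = 12 -> M
  L (position 11) -> position (11+8) mod 26 = 19 -> T
  L (position 11) -> position (11+8) mod 26 = 19 -> T
  O (position 14) -> position (14+8) mod 26 = 22 -> W
Result: PMTTW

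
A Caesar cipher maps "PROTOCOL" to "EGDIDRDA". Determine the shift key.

Step 1: Compare first letters: P (position 15) -> E (position 4).
Step 2: Shift = (4 - 15) mod 26 = 15.
The shift value is 15.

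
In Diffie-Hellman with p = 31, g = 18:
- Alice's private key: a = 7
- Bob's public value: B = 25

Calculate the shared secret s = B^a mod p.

Step 1: s = B^a mod p = 25^7 mod 31.
  25^1 mod 31 = 25
  25^2 mod 31 = (25 * 25) mod 31 = 5
  25^3 mod 31 = (5 * 25) mod 31 = 1
  25^4 mod 31 = (1 * 25) mod 31 = 25
  25^5 mod 31 = (25 * 25) mod 31 = 5
  25^6 mod 31 = (5 * 25) mod 31 = 1
  25^7 mod 31 = (1 * 25) mod 31 = 25
Result: shared secret = 25.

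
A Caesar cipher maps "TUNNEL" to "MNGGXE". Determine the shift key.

Step 1: Compare first letters: T (position 19) -> M (position 12).
Step 2: Shift = (12 - 19) mod 26 = 19.
The shift value is 19.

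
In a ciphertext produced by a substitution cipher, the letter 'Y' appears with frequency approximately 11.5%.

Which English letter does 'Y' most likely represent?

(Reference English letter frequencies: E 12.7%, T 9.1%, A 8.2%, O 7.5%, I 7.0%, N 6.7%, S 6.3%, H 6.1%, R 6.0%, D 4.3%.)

Step 1: The observed frequency is 11.5%.
Step 2: Compare with English frequencies:
  E: 12.7% (difference: 1.2%) <-- closest
  T: 9.1% (difference: 2.4%)
  A: 8.2% (difference: 3.3%)
  O: 7.5% (difference: 4.0%)
  I: 7.0% (difference: 4.5%)
  N: 6.7% (difference: 4.8%)
  S: 6.3% (difference: 5.2%)
  H: 6.1% (difference: 5.4%)
  R: 6.0% (difference: 5.5%)
  D: 4.3% (difference: 7.2%)
Step 3: 'Y' most likely represents 'E' (frequency 12.7%).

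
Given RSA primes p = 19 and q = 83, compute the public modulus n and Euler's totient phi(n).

Step 1: n = p * q = 19 * 83 = 1577.
Step 2: phi(n) = (p-1)(q-1) = 18 * 82 = 1476.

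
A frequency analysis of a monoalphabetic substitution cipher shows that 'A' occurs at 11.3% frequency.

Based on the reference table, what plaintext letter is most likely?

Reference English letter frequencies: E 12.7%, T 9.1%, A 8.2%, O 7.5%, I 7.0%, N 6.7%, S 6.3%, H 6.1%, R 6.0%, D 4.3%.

Step 1: The observed frequency is 11.3%.
Step 2: Compare with English frequencies:
  E: 12.7% (difference: 1.4%) <-- closest
  T: 9.1% (difference: 2.2%)
  A: 8.2% (difference: 3.1%)
  O: 7.5% (difference: 3.8%)
  I: 7.0% (difference: 4.3%)
  N: 6.7% (difference: 4.6%)
  S: 6.3% (difference: 5.0%)
  H: 6.1% (difference: 5.2%)
  R: 6.0% (difference: 5.3%)
  D: 4.3% (difference: 7.0%)
Step 3: 'A' most likely represents 'E' (frequency 12.7%).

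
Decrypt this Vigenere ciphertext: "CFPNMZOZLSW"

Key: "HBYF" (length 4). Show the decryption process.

Step 1: Key 'HBYF' has length 4. Extended key: HBYFHBYFHBY
Step 2: Decrypt each position:
  C(2) - H(7) = 21 = V
  F(5) - B(1) = 4 = E
  P(15) - Y(24) = 17 = R
  N(13) - F(5) = 8 = I
  M(12) - H(7) = 5 = F
  Z(25) - B(1) = 24 = Y
  O(14) - Y(24) = 16 = Q
  Z(25) - F(5) = 20 = U
  L(11) - H(7) = 4 = E
  S(18) - B(1) = 17 = R
  W(22) - Y(24) = 24 = Y
Plaintext: VERIFYQUERY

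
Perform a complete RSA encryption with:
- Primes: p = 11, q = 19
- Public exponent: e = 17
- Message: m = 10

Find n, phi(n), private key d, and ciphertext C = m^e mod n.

Step 1: n = 11 * 19 = 209.
Step 2: phi(n) = (11-1)(19-1) = 10 * 18 = 180.
Step 3: Find d = 17^(-1) mod 180 = 53.
  Verify: 17 * 53 = 901 = 1 (mod 180).
Step 4: C = 10^17 mod 209 = 21.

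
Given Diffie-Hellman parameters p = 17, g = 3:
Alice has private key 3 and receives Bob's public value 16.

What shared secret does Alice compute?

Step 1: s = B^a mod p = 16^3 mod 17.
  16^1 mod 17 = 16
  16^2 mod 17 = (16 * 16) mod 17 = 1
  16^3 mod 17 = (1 * 16) mod 17 = 16
Result: shared secret = 16.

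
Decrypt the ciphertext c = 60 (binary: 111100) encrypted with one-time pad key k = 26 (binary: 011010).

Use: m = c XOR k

Step 1: XOR ciphertext with key:
  Ciphertext: 111100
  Key:        011010
  XOR:        100110
Step 2: Plaintext = 100110 = 38 in decimal.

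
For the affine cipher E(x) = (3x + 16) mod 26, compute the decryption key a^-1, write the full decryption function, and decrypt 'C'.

Step 1: Find a^-1, the modular inverse of 3 mod 26.
Step 2: We need 3 * a^-1 = 1 (mod 26).
Step 3: 3 * 9 = 27 = 1 * 26 + 1, so a^-1 = 9.
Step 4: D(y) = 9(y - 16) mod 26.
Step 5: Apply to 'C' (y = 2): D(2) = 9 * (2 - 16) mod 26 = 9 * -14 mod 26 = 4 -> 'E'.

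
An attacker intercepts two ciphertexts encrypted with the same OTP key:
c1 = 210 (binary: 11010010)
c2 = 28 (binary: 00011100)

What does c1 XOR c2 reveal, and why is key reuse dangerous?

Step 1: c1 XOR c2 = (m1 XOR k) XOR (m2 XOR k).
Step 2: By XOR associativity/commutativity: = m1 XOR m2 XOR k XOR k = m1 XOR m2.
Step 3: 11010010 XOR 00011100 = 11001110 = 206.
Step 4: The key cancels out! An attacker learns m1 XOR m2 = 206, revealing the relationship between plaintexts.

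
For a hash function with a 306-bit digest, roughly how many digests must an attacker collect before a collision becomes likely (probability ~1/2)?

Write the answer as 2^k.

Step 1: The birthday paradox gives collision probability ~50% after sqrt(2^n) = 2^(n/2) hashes.
Step 2: For 306-bit output: 2^(306/2) = 2^153.
Step 3: Approximately 2^153 hash computations needed.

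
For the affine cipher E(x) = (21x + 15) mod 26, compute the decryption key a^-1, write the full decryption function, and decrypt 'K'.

Step 1: Find a^-1, the modular inverse of 21 mod 26.
Step 2: We need 21 * a^-1 = 1 (mod 26).
Step 3: 21 * 5 = 105 = 4 * 26 + 1, so a^-1 = 5.
Step 4: D(y) = 5(y - 15) mod 26.
Step 5: Apply to 'K' (y = 10): D(10) = 5 * (10 - 15) mod 26 = 5 * -5 mod 26 = 1 -> 'B'.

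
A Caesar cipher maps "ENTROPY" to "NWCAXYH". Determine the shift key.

Step 1: Compare first letters: E (position 4) -> N (position 13).
Step 2: Shift = (13 - 4) mod 26 = 9.
The shift value is 9.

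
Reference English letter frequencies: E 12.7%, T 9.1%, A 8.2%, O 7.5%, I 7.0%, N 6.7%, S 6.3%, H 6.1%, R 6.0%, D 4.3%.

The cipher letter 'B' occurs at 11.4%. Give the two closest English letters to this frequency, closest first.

Step 1: Observed frequency of 'B' is 11.4%.
Step 2: Compute distances to each reference frequency and sort:
  E (12.7%): difference = 1.3% <-- BEST
  T (9.1%): difference = 2.3% <-- RUNNER-UP
  A (8.2%): difference = 3.2%
  O (7.5%): difference = 3.9%
  I (7.0%): difference = 4.4%
Step 3: Most likely is 'E' (12.7%, diff 1.3%); second most likely is 'T' (9.1%, diff 2.3%).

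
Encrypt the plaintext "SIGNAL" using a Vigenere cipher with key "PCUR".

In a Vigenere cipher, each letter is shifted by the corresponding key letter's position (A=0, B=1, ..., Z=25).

Step 1: Repeat key to match plaintext length:
  Plaintext: SIGNAL
  Key:       PCURPC
Step 2: Encrypt each letter:
  S(18) + P(15) = (18+15) mod 26 = 7 = H
  I(8) + C(2) = (8+2) mod 26 = 10 = K
  G(6) + U(20) = (6+20) mod 26 = 0 = A
  N(13) + R(17) = (13+17) mod 26 = 4 = E
  A(0) + P(15) = (0+15) mod 26 = 15 = P
  L(11) + C(2) = (11+2) mod 26 = 13 = N
Ciphertext: HKAEPN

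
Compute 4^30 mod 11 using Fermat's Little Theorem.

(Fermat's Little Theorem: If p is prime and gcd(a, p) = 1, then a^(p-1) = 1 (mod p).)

Step 1: Since 11 is prime, by Fermat's Little Theorem: 4^10 = 1 (mod 11).
Step 2: Reduce exponent: 30 mod 10 = 0.
Step 3: So 4^30 = 4^0 (mod 11).
Step 4: 4^0 mod 11 = 1.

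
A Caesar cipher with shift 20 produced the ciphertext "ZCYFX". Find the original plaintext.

Step 1: Reverse the shift by subtracting 20 from each letter position.
  Z (position 25) -> position (25-20) mod 26 = 5 -> F
  C (position 2) -> position (2-20) mod 26 = 8 -> I
  Y (position 24) -> position (24-20) mod 26 = 4 -> E
  F (position 5) -> position (5-20) mod 26 = 11 -> L
  X (position 23) -> position (23-20) mod 26 = 3 -> D
Decrypted message: FIELD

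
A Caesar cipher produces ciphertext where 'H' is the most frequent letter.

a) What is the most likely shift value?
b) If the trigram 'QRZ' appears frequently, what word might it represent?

Step 1: In English, 'E' is the most frequent letter (12.7%).
Step 2: The most frequent ciphertext letter is 'H' (position 7).
Step 3: Shift = (7 - 4) mod 26 = 3.
Step 4: Decrypt 'QRZ' by shifting back 3:
  Q -> N
  R -> O
  Z -> W
Step 5: 'QRZ' decrypts to 'NOW'.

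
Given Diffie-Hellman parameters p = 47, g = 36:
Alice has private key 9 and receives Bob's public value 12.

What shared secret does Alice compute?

Step 1: s = B^a mod p = 12^9 mod 47.
  12^1 mod 47 = 12
  12^2 mod 47 = (12 * 12) mod 47 = 3
  12^3 mod 47 = (3 * 12) mod 47 = 36
  12^4 mod 47 = (36 * 12) mod 47 = 9
  12^5 mod 47 = (9 * 12) mod 47 = 14
  12^6 mod 47 = (14 * 12) mod 47 = 27
  12^7 mod 47 = (27 * 12) mod 47 = 42
  12^8 mod 47 = (42 * 12) mod 47 = 34
  12^9 mod 47 = (34 * 12) mod 47 = 32
Result: shared secret = 32.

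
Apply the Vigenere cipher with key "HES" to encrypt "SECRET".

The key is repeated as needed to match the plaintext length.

Step 1: Repeat key to match plaintext length:
  Plaintext: SECRET
  Key:       HESHES
Step 2: Encrypt each letter:
  S(18) + H(7) = (18+7) mod 26 = 25 = Z
  E(4) + E(4) = (4+4) mod 26 = 8 = I
  C(2) + S(18) = (2+18) mod 26 = 20 = U
  R(17) + H(7) = (17+7) mod 26 = 24 = Y
  E(4) + E(4) = (4+4) mod 26 = 8 = I
  T(19) + S(18) = (19+18) mod 26 = 11 = L
Ciphertext: ZIUYIL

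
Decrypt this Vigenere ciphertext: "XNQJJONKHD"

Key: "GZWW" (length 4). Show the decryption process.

Step 1: Key 'GZWW' has length 4. Extended key: GZWWGZWWGZ
Step 2: Decrypt each position:
  X(23) - G(6) = 17 = R
  N(13) - Z(25) = 14 = O
  Q(16) - W(22) = 20 = U
  J(9) - W(22) = 13 = N
  J(9) - G(6) = 3 = D
  O(14) - Z(25) = 15 = P
  N(13) - W(22) = 17 = R
  K(10) - W(22) = 14 = O
  H(7) - G(6) = 1 = B
  D(3) - Z(25) = 4 = E
Plaintext: ROUNDPROBE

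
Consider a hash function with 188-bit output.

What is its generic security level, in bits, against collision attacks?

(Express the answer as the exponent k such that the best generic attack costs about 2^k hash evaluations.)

Step 1: The hash has a 188-bit output.
Step 2: Collision resistance means it should be infeasible to find any x != y with h(x) = h(y).
By the birthday bound, a generic collision search succeeds after about sqrt(2^188) = 2^(188/2) = 2^94 evaluations.
Step 3: Security level = 94 bits.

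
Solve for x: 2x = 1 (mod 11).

Step 1: We need x such that 2 * x = 1 (mod 11).
Step 2: Using the extended Euclidean algorithm or trial:
  2 * 6 = 12 = 1 * 11 + 1.
Step 3: Since 12 mod 11 = 1, the inverse is x = 6.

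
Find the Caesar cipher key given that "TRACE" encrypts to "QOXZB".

Step 1: Compare first letters: T (position 19) -> Q (position 16).
Step 2: Shift = (16 - 19) mod 26 = 23.
The shift value is 23.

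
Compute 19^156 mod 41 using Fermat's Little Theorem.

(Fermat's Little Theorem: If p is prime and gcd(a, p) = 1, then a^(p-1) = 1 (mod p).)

Step 1: Since 41 is prime, by Fermat's Little Theorem: 19^40 = 1 (mod 41).
Step 2: Reduce exponent: 156 mod 40 = 36.
Step 3: So 19^156 = 19^36 (mod 41).
Step 4: 19^36 mod 41 = 25.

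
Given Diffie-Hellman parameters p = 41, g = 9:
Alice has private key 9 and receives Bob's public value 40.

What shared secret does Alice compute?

Step 1: s = B^a mod p = 40^9 mod 41.
  40^1 mod 41 = 40
  40^2 mod 41 = (40 * 40) mod 41 = 1
  40^3 mod 41 = (1 * 40) mod 41 = 40
  40^4 mod 41 = (40 * 40) mod 41 = 1
  40^5 mod 41 = (1 * 40) mod 41 = 40
  40^6 mod 41 = (40 * 40) mod 41 = 1
  40^7 mod 41 = (1 * 40) mod 41 = 40
  40^8 mod 41 = (40 * 40) mod 41 = 1
  40^9 mod 41 = (1 * 40) mod 41 = 40
Result: shared secret = 40.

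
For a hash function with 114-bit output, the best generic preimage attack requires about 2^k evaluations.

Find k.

Step 1: The hash has a 114-bit output.
Step 2: Preimage resistance means: given a digest h(x), it should be infeasible to find any input that hashes to it.
With a 114-bit output there are 2^114 possible digests, so a generic brute-force preimage search costs about 2^114 evaluations.
Step 3: Security level = 114 bits.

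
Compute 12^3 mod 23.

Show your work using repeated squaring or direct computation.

Step 1: Compute 12^3 mod 23 step by step, reducing modulo 23 at each step.
  12^1 mod 23 = 12
  12^2 mod 23 = (12 * 12) mod 23 = 6
  12^3 mod 23 = (6 * 12) mod 23 = 3
Step 2: Result = 3.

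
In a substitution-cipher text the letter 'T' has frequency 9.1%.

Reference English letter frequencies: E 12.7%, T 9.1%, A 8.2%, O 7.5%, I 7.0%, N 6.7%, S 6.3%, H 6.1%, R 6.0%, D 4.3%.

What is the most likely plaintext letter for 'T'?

Step 1: The observed frequency is 9.1%.
Step 2: Compare with English frequencies:
  E: 12.7% (difference: 3.6%)
  T: 9.1% (difference: 0.0%) <-- closest
  A: 8.2% (difference: 0.9%)
  O: 7.5% (difference: 1.6%)
  I: 7.0% (difference: 2.1%)
  N: 6.7% (difference: 2.4%)
  S: 6.3% (difference: 2.8%)
  H: 6.1% (difference: 3.0%)
  R: 6.0% (difference: 3.1%)
  D: 4.3% (difference: 4.8%)
Step 3: 'T' most likely represents 'T' (frequency 9.1%).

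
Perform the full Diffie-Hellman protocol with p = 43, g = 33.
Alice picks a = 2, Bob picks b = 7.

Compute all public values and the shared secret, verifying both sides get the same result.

Step 1: A = g^a mod p = 33^2 mod 43 = 14.
Step 2: B = g^b mod p = 33^7 mod 43 = 37.
Step 3: Alice computes s = B^a mod p = 37^2 mod 43 = 36.
Step 4: Bob computes s = A^b mod p = 14^7 mod 43 = 36.
Both sides agree: shared secret = 36.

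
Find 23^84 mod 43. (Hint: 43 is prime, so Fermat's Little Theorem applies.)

Step 1: Since 43 is prime, by Fermat's Little Theorem: 23^42 = 1 (mod 43).
Step 2: Reduce exponent: 84 mod 42 = 0.
Step 3: So 23^84 = 23^0 (mod 43).
Step 4: 23^0 mod 43 = 1.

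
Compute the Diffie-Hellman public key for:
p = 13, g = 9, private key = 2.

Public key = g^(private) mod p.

Step 1: A = g^a mod p = 9^2 mod 13.
  9^1 mod 13 = 9
  9^2 mod 13 = (9 * 9) mod 13 = 3
Result: A = 3.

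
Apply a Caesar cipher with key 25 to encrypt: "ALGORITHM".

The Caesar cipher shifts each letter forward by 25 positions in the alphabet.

Step 1: For each letter, shift forward by 25 positions (mod 26).
  A (position 0) -> position (0+25) mod 26 = 25 -> Z
  L (position 11) -> position (11+25) mod 26 = 10 -> K
  G (position 6) -> position (6+25) mod 26 = 5 -> F
  O (position 14) -> position (14+25) mod 26 = 13 -> N
  R (position 17) -> position (17+25) mod 26 = 16 -> Q
  I (position 8) -> position (8+25) mod 26 = 7 -> H
  T (position 19) -> position (19+25) mod 26 = 18 -> S
  H (position 7) -> position (7+25) mod 26 = 6 -> G
  M (position 12) -> position (12+25) mod 26 = 11 -> L
Result: ZKFNQHSGL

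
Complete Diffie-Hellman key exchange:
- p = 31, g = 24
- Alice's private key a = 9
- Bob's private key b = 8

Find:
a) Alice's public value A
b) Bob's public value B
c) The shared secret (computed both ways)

Step 1: A = g^a mod p = 24^9 mod 31 = 23.
Step 2: B = g^b mod p = 24^8 mod 31 = 10.
Step 3: Alice computes s = B^a mod p = 10^9 mod 31 = 16.
Step 4: Bob computes s = A^b mod p = 23^8 mod 31 = 16.
Both sides agree: shared secret = 16.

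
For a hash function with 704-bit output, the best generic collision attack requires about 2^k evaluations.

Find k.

Step 1: The hash has a 704-bit output.
Step 2: Collision resistance means it should be infeasible to find any x != y with h(x) = h(y).
By the birthday bound, a generic collision search succeeds after about sqrt(2^704) = 2^(704/2) = 2^352 evaluations.
Step 3: Security level = 352 bits.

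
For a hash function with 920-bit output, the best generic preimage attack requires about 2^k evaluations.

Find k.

Step 1: The hash has a 920-bit output.
Step 2: Preimage resistance means: given a digest h(x), it should be infeasible to find any input that hashes to it.
With a 920-bit output there are 2^920 possible digests, so a generic brute-force preimage search costs about 2^920 evaluations.
Step 3: Security level = 920 bits.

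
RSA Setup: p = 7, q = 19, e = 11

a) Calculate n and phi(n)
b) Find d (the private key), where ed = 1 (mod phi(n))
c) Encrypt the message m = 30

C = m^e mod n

Step 1: n = 7 * 19 = 133.
Step 2: phi(n) = (7-1)(19-1) = 6 * 18 = 108.
Step 3: Find d = 11^(-1) mod 108 = 59.
  Verify: 11 * 59 = 649 = 1 (mod 108).
Step 4: C = 30^11 mod 133 = 102.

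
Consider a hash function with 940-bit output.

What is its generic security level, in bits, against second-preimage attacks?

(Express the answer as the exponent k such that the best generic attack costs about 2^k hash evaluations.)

Step 1: The hash has a 940-bit output.
Step 2: Second-preimage resistance means: given a specific input x, it should be infeasible to find a different y with h(y) = h(x).
With a 940-bit output, a generic search for a second preimage costs about 2^940 evaluations (each trial matches the fixed target with probability 2^-940).
Step 3: Security level = 940 bits.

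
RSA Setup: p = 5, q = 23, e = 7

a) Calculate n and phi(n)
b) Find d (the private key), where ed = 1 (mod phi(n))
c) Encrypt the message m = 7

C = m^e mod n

Step 1: n = 5 * 23 = 115.
Step 2: phi(n) = (5-1)(23-1) = 4 * 22 = 88.
Step 3: Find d = 7^(-1) mod 88 = 63.
  Verify: 7 * 63 = 441 = 1 (mod 88).
Step 4: C = 7^7 mod 115 = 28.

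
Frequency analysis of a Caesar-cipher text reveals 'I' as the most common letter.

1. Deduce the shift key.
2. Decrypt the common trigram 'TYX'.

Step 1: In English, 'E' is the most frequent letter (12.7%).
Step 2: The most frequent ciphertext letter is 'I' (position 8).
Step 3: Shift = (8 - 4) mod 26 = 4.
Step 4: Decrypt 'TYX' by shifting back 4:
  T -> P
  Y -> U
  X -> T
Step 5: 'TYX' decrypts to 'PUT'.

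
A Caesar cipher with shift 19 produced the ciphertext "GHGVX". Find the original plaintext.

Step 1: Reverse the shift by subtracting 19 from each letter position.
  G (position 6) -> position (6-19) mod 26 = 13 -> N
  H (position 7) -> position (7-19) mod 26 = 14 -> O
  G (position 6) -> position (6-19) mod 26 = 13 -> N
  V (position 21) -> position (21-19) mod 26 = 2 -> C
  X (position 23) -> position (23-19) mod 26 = 4 -> E
Decrypted message: NONCE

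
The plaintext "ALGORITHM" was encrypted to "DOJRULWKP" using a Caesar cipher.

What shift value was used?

Step 1: Compare first letters: A (position 0) -> D (position 3).
Step 2: Shift = (3 - 0) mod 26 = 3.
The shift value is 3.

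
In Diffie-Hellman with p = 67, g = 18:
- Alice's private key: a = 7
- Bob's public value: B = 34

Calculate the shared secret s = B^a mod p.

Step 1: s = B^a mod p = 34^7 mod 67.
  34^1 mod 67 = 34
  34^2 mod 67 = (34 * 34) mod 67 = 17
  34^3 mod 67 = (17 * 34) mod 67 = 42
  34^4 mod 67 = (42 * 34) mod 67 = 21
  34^5 mod 67 = (21 * 34) mod 67 = 44
  34^6 mod 67 = (44 * 34) mod 67 = 22
  34^7 mod 67 = (22 * 34) mod 67 = 11
Result: shared secret = 11.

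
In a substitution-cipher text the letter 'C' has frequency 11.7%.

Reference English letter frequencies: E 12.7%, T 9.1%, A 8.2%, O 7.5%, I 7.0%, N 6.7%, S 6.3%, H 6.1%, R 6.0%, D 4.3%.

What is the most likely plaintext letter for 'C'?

Step 1: The observed frequency is 11.7%.
Step 2: Compare with English frequencies:
  E: 12.7% (difference: 1.0%) <-- closest
  T: 9.1% (difference: 2.6%)
  A: 8.2% (difference: 3.5%)
  O: 7.5% (difference: 4.2%)
  I: 7.0% (difference: 4.7%)
  N: 6.7% (difference: 5.0%)
  S: 6.3% (difference: 5.4%)
  H: 6.1% (difference: 5.6%)
  R: 6.0% (difference: 5.7%)
  D: 4.3% (difference: 7.4%)
Step 3: 'C' most likely represents 'E' (frequency 12.7%).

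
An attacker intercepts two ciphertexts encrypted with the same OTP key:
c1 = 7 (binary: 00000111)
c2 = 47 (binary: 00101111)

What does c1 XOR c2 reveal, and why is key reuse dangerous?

Step 1: c1 XOR c2 = (m1 XOR k) XOR (m2 XOR k).
Step 2: By XOR associativity/commutativity: = m1 XOR m2 XOR k XOR k = m1 XOR m2.
Step 3: 00000111 XOR 00101111 = 00101000 = 40.
Step 4: The key cancels out! An attacker learns m1 XOR m2 = 40, revealing the relationship between plaintexts.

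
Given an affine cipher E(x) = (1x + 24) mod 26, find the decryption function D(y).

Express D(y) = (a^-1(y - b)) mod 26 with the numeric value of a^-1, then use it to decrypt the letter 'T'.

Step 1: Find a^-1, the modular inverse of 1 mod 26.
Step 2: We need 1 * a^-1 = 1 (mod 26).
Step 3: 1 * 1 = 1 = 0 * 26 + 1, so a^-1 = 1.
Step 4: D(y) = 1(y - 24) mod 26.
Step 5: Apply to 'T' (y = 19): D(19) = 1 * (19 - 24) mod 26 = 1 * -5 mod 26 = 21 -> 'V'.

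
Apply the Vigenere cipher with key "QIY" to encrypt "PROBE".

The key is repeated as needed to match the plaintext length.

Step 1: Repeat key to match plaintext length:
  Plaintext: PROBE
  Key:       QIYQI
Step 2: Encrypt each letter:
  P(15) + Q(16) = (15+16) mod 26 = 5 = F
  R(17) + I(8) = (17+8) mod 26 = 25 = Z
  O(14) + Y(24) = (14+24) mod 26 = 12 = M
  B(1) + Q(16) = (1+16) mod 26 = 17 = R
  E(4) + I(8) = (4+8) mod 26 = 12 = M
Ciphertext: FZMRM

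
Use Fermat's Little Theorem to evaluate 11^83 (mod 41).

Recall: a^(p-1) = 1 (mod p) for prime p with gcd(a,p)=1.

Step 1: Since 41 is prime, by Fermat's Little Theorem: 11^40 = 1 (mod 41).
Step 2: Reduce exponent: 83 mod 40 = 3.
Step 3: So 11^83 = 11^3 (mod 41).
Step 4: 11^3 mod 41 = 19.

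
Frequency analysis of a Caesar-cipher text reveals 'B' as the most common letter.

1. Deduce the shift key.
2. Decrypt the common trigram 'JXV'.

Step 1: In English, 'E' is the most frequent letter (12.7%).
Step 2: The most frequent ciphertext letter is 'B' (position 1).
Step 3: Shift = (1 - 4) mod 26 = 23.
Step 4: Decrypt 'JXV' by shifting back 23:
  J -> M
  X -> A
  V -> Y
Step 5: 'JXV' decrypts to 'MAY'.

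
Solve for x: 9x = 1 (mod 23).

Step 1: We need x such that 9 * x = 1 (mod 23).
Step 2: Using the extended Euclidean algorithm or trial:
  9 * 18 = 162 = 7 * 23 + 1.
Step 3: Since 162 mod 23 = 1, the inverse is x = 18.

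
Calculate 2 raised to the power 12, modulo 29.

Step 1: Compute 2^12 mod 29 step by step, reducing modulo 29 at each step.
  2^1 mod 29 = 2
  2^2 mod 29 = (2 * 2) mod 29 = 4
  2^3 mod 29 = (4 * 2) mod 29 = 8
  2^4 mod 29 = (8 * 2) mod 29 = 16
  2^5 mod 29 = (16 * 2) mod 29 = 3
  2^6 mod 29 = (3 * 2) mod 29 = 6
  2^7 mod 29 = (6 * 2) mod 29 = 12
  2^8 mod 29 = (12 * 2) mod 29 = 24
  2^9 mod 29 = (24 * 2) mod 29 = 19
  2^10 mod 29 = (19 * 2) mod 29 = 9
  2^11 mod 29 = (9 * 2) mod 29 = 18
  2^12 mod 29 = (18 * 2) mod 29 = 7
Step 2: Result = 7.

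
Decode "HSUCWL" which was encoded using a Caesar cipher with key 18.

Step 1: Reverse the shift by subtracting 18 from each letter position.
  H (position 7) -> position (7-18) mod 26 = 15 -> P
  S (position 18) -> position (18-18) mod 26 = 0 -> A
  U (position 20) -> position (20-18) mod 26 = 2 -> C
  C (position 2) -> position (2-18) mod 26 = 10 -> K
  W (position 22) -> position (22-18) mod 26 = 4 -> E
  L (position 11) -> position (11-18) mod 26 = 19 -> T
Decrypted message: PACKET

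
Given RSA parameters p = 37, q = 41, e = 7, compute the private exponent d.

Step 1: n = 37 * 41 = 1517.
Step 2: phi(n) = 36 * 40 = 1440.
Step 3: Find d such that 7 * d = 1 (mod 1440).
Step 4: d = 7^(-1) mod 1440 = 823.
Verification: 7 * 823 = 5761 = 4 * 1440 + 1.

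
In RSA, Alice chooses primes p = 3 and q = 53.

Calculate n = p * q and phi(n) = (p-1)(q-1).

Step 1: n = p * q = 3 * 53 = 159.
Step 2: phi(n) = (p-1)(q-1) = 2 * 52 = 104.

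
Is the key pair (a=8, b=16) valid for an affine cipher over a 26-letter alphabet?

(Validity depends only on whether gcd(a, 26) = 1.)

Step 1: Compute gcd(8, 26).
Step 2: gcd(8, 26) = 2.
Since gcd = 2 != 1, 8 shares a common factor with 26, so it cannot be used.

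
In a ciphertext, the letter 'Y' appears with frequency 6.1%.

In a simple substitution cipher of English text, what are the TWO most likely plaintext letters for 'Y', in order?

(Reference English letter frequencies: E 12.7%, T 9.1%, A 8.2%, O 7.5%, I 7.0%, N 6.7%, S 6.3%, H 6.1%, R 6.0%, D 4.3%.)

Step 1: Observed frequency of 'Y' is 6.1%.
Step 2: Compute distances to each reference frequency and sort:
  H (6.1%): difference = 0.0% <-- BEST
  R (6.0%): difference = 0.1% <-- RUNNER-UP
  S (6.3%): difference = 0.2%
  N (6.7%): difference = 0.6%
  I (7.0%): difference = 0.9%
Step 3: Most likely is 'H' (6.1%, diff 0.0%); second most likely is 'R' (6.0%, diff 0.1%).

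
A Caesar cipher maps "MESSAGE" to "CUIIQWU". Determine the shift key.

Step 1: Compare first letters: M (position 12) -> C (position 2).
Step 2: Shift = (2 - 12) mod 26 = 16.
The shift value is 16.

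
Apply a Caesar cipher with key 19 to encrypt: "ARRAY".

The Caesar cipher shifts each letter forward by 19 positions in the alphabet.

Step 1: For each letter, shift forward by 19 positions (mod 26).
  A (position 0) -> position (0+19) mod 26 = 19 -> T
  R (position 17) -> position (17+19) mod 26 = 10 -> K
  R (position 17) -> position (17+19) mod 26 = 10 -> K
  A (position 0) -> position (0+19) mod 26 = 19 -> T
  Y (position 24) -> position (24+19) mod 26 = 17 -> R
Result: TKKTR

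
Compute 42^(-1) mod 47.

Step 1: We need x such that 42 * x = 1 (mod 47).
Step 2: Using the extended Euclidean algorithm or trial:
  42 * 28 = 1176 = 25 * 47 + 1.
Step 3: Since 1176 mod 47 = 1, the inverse is x = 28.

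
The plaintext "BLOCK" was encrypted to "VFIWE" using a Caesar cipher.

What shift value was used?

Step 1: Compare first letters: B (position 1) -> V (position 21).
Step 2: Shift = (21 - 1) mod 26 = 20.
The shift value is 20.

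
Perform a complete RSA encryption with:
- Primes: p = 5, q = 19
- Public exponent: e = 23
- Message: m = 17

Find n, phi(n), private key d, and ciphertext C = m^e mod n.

Step 1: n = 5 * 19 = 95.
Step 2: phi(n) = (5-1)(19-1) = 4 * 18 = 72.
Step 3: Find d = 23^(-1) mod 72 = 47.
  Verify: 23 * 47 = 1081 = 1 (mod 72).
Step 4: C = 17^23 mod 95 = 63.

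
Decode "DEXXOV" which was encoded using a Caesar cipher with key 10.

Step 1: Reverse the shift by subtracting 10 from each letter position.
  D (position 3) -> position (3-10) mod 26 = 19 -> T
  E (position 4) -> position (4-10) mod 26 = 20 -> U
  X (position 23) -> position (23-10) mod 26 = 13 -> N
  X (position 23) -> position (23-10) mod 26 = 13 -> N
  O (position 14) -> position (14-10) mod 26 = 4 -> E
  V (position 21) -> position (21-10) mod 26 = 11 -> L
Decrypted message: TUNNEL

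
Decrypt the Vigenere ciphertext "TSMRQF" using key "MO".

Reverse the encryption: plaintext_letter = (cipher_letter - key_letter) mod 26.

Step 1: Extend key: MOMOMO
Step 2: Decrypt each letter (c - k) mod 26:
  T(19) - M(12) = (19-12) mod 26 = 7 = H
  S(18) - O(14) = (18-14) mod 26 = 4 = E
  M(12) - M(12) = (12-12) mod 26 = 0 = A
  R(17) - O(14) = (17-14) mod 26 = 3 = D
  Q(16) - M(12) = (16-12) mod 26 = 4 = E
  F(5) - O(14) = (5-14) mod 26 = 17 = R
Plaintext: HEADER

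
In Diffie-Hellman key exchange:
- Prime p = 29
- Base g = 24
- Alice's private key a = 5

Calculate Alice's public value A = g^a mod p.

Step 1: A = g^a mod p = 24^5 mod 29.
  24^1 mod 29 = 24
  24^2 mod 29 = (24 * 24) mod 29 = 25
  24^3 mod 29 = (25 * 24) mod 29 = 20
  24^4 mod 29 = (20 * 24) mod 29 = 16
  24^5 mod 29 = (16 * 24) mod 29 = 7
Result: A = 7.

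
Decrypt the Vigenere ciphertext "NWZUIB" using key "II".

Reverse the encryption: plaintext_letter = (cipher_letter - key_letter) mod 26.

Step 1: Extend key: IIIIII
Step 2: Decrypt each letter (c - k) mod 26:
  N(13) - I(8) = (13-8) mod 26 = 5 = F
  W(22) - I(8) = (22-8) mod 26 = 14 = O
  Z(25) - I(8) = (25-8) mod 26 = 17 = R
  U(20) - I(8) = (20-8) mod 26 = 12 = M
  I(8) - I(8) = (8-8) mod 26 = 0 = A
  B(1) - I(8) = (1-8) mod 26 = 19 = T
Plaintext: FORMAT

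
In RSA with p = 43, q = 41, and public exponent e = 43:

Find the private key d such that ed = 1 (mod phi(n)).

Step 1: n = 43 * 41 = 1763.
Step 2: phi(n) = 42 * 40 = 1680.
Step 3: Find d such that 43 * d = 1 (mod 1680).
Step 4: d = 43^(-1) mod 1680 = 547.
Verification: 43 * 547 = 23521 = 14 * 1680 + 1.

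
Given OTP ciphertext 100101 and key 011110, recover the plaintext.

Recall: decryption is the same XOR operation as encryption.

Step 1: XOR ciphertext with key:
  Ciphertext: 100101
  Key:        011110
  XOR:        111011
Step 2: Plaintext = 111011 = 59 in decimal.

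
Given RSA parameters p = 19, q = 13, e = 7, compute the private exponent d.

Step 1: n = 19 * 13 = 247.
Step 2: phi(n) = 18 * 12 = 216.
Step 3: Find d such that 7 * d = 1 (mod 216).
Step 4: d = 7^(-1) mod 216 = 31.
Verification: 7 * 31 = 217 = 1 * 216 + 1.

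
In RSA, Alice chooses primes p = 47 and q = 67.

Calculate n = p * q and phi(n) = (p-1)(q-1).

Step 1: n = p * q = 47 * 67 = 3149.
Step 2: phi(n) = (p-1)(q-1) = 46 * 66 = 3036.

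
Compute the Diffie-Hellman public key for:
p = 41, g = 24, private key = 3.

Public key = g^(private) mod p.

Step 1: A = g^a mod p = 24^3 mod 41.
  24^1 mod 41 = 24
  24^2 mod 41 = (24 * 24) mod 41 = 2
  24^3 mod 41 = (2 * 24) mod 41 = 7
Result: A = 7.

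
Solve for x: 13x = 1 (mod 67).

Step 1: We need x such that 13 * x = 1 (mod 67).
Step 2: Using the extended Euclidean algorithm or trial:
  13 * 31 = 403 = 6 * 67 + 1.
Step 3: Since 403 mod 67 = 1, the inverse is x = 31.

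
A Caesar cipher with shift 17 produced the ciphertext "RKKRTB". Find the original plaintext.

Step 1: Reverse the shift by subtracting 17 from each letter position.
  R (position 17) -> position (17-17) mod 26 = 0 -> A
  K (position 10) -> position (10-17) mod 26 = 19 -> T
  K (position 10) -> position (10-17) mod 26 = 19 -> T
  R (position 17) -> position (17-17) mod 26 = 0 -> A
  T (position 19) -> position (19-17) mod 26 = 2 -> C
  B (position 1) -> position (1-17) mod 26 = 10 -> K
Decrypted message: ATTACK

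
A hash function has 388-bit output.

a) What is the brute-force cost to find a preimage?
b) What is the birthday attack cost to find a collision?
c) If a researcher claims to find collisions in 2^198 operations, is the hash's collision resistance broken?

Step 1: Preimage resistance requires brute-force of 2^388 operations.
Step 2: Collision resistance (birthday bound) = 2^(388/2) = 2^194.
Step 3: The claimed attack costs 2^198 operations.
Step 4: Since 2^198 >= 2^194, the claimed attack is no faster than the generic birthday attack, so this does not break collision resistance.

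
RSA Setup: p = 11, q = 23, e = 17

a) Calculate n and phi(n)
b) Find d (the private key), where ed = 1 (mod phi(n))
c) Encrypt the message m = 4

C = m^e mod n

Step 1: n = 11 * 23 = 253.
Step 2: phi(n) = (11-1)(23-1) = 10 * 22 = 220.
Step 3: Find d = 17^(-1) mod 220 = 13.
  Verify: 17 * 13 = 221 = 1 (mod 220).
Step 4: C = 4^17 mod 253 = 71.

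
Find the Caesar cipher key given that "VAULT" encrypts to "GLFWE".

Step 1: Compare first letters: V (position 21) -> G (position 6).
Step 2: Shift = (6 - 21) mod 26 = 11.
The shift value is 11.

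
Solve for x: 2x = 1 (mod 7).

Step 1: We need x such that 2 * x = 1 (mod 7).
Step 2: Using the extended Euclidean algorithm or trial:
  2 * 4 = 8 = 1 * 7 + 1.
Step 3: Since 8 mod 7 = 1, the inverse is x = 4.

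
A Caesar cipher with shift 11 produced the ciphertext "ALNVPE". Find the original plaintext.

Step 1: Reverse the shift by subtracting 11 from each letter position.
  A (position 0) -> position (0-11) mod 26 = 15 -> P
  L (position 11) -> position (11-11) mod 26 = 0 -> A
  N (position 13) -> position (13-11) mod 26 = 2 -> C
  V (position 21) -> position (21-11) mod 26 = 10 -> K
  P (position 15) -> position (15-11) mod 26 = 4 -> E
  E (position 4) -> position (4-11) mod 26 = 19 -> T
Decrypted message: PACKET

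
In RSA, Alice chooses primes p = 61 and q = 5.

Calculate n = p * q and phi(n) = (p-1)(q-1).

Step 1: n = p * q = 61 * 5 = 305.
Step 2: phi(n) = (p-1)(q-1) = 60 * 4 = 240.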